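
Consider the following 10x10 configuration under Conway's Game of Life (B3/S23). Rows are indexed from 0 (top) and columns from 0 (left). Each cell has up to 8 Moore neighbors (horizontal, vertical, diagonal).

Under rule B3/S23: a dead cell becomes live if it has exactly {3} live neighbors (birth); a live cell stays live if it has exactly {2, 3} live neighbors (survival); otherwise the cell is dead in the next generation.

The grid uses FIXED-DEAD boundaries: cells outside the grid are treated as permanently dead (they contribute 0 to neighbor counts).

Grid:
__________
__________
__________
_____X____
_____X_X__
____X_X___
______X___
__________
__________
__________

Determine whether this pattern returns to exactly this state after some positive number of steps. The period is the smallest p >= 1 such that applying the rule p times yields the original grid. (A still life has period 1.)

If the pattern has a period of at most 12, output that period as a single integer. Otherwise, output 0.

Answer: 2

Derivation:
Simulating and comparing each generation to the original:
Gen 0 (original, given above): 6 live cells
Gen 1: 6 live cells, differs from original
Gen 2: 6 live cells, MATCHES original -> period = 2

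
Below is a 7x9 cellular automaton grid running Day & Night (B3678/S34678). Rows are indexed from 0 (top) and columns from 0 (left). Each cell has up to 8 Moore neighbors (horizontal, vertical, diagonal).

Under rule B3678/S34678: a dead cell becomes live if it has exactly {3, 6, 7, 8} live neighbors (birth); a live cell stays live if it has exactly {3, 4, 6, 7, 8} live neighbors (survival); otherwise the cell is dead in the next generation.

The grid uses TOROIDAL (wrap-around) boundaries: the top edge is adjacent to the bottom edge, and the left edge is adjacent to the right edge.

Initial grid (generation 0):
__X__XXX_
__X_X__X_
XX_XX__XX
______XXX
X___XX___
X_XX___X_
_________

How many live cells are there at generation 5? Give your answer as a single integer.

Answer: 36

Derivation:
Simulating step by step:
Generation 0 (given above): 23 live cells
Generation 1: 24 live cells
___X__X__
X_X_X__X_
X_XX_X___
_X_X__XX_
_X_X_____
_X__X___X
_XXX___XX
Generation 2: 24 live cells
X__XX____
__X_XXX_X
__XX___X_
XXXX_____
____X__X_
_XX____X_
__XXX__X_
Generation 3: 29 live cells
_X_X__XXX
_XXXXX_X_
X____XX_X
_XXXX___X
X_______X
__X_X_X_X
__X_X___X
Generation 4: 34 live cells
_XX___XXX
_XXXXXX__
X_XXXXX_X
XX___X__X
X___XX__X
_X___X__X
_XX___XXX
Generation 5: 36 live cells
__X_X__XX
__XX_X_X_
_X__XXX_X
XXX_X____
X___XXXXX
XXX_XX__X
XXX__XXXX
Population at generation 5: 36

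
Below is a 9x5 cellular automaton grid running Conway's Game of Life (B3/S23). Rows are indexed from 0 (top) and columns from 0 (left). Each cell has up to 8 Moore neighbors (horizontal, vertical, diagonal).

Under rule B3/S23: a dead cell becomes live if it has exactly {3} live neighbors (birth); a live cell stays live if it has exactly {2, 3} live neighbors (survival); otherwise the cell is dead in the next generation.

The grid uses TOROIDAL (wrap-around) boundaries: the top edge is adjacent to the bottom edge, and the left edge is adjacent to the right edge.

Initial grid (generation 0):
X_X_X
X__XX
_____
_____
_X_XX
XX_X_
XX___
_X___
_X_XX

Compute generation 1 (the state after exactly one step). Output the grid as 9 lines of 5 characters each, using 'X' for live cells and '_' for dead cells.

Simulating step by step:
Generation 0 (given above): 18 live cells
Generation 1: 15 live cells
(generation 1 grid is the final answer)

Answer: __X__
XX_X_
____X
_____
_X_XX
___X_
____X
_X__X
_X_XX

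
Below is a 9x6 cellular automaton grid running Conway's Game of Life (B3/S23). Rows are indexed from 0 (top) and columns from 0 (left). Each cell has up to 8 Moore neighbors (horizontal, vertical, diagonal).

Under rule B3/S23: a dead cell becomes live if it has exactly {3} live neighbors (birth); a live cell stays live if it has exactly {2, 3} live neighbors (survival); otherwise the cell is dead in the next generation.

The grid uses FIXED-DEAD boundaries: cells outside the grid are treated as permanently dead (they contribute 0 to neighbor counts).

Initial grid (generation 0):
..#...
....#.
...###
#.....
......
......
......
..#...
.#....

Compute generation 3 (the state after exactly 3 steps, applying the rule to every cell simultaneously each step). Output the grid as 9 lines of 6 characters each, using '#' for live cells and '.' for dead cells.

Simulating step by step:
Generation 0 (given above): 8 live cells
Generation 1: 6 live cells
......
....##
...###
....#.
......
......
......
......
......
Generation 2: 6 live cells
......
...#.#
...#..
...###
......
......
......
......
......
Generation 3: 7 live cells
(generation 3 grid is the final answer)

Answer: ......
....#.
..##.#
...##.
....#.
......
......
......
......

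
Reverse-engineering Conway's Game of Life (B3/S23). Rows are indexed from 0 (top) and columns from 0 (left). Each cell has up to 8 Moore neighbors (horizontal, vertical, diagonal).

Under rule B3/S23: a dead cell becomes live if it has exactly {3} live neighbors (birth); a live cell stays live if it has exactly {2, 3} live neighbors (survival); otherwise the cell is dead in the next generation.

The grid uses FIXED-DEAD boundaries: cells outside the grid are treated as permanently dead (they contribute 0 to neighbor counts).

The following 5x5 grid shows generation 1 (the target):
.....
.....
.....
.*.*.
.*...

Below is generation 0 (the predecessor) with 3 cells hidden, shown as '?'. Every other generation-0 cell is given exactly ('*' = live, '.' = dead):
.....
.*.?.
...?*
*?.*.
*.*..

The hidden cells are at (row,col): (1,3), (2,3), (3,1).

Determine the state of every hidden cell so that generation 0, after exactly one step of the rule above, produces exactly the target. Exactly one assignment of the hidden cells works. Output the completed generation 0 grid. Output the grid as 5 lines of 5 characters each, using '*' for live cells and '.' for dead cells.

Hidden generation-0 cells (in order): (1,3), (2,3), (3,1).
A hidden cell only influences target cells in its own 3x3 neighborhood. Try each of the 2^3 = 8 assignments, step the completed generation 0 forward once under B3/S23, and compare with the target:
  (1,3)=. (2,3)=. (3,1)=. -> step reproduces the target at every cell -> ACCEPT
  (1,3)=. (2,3)=. (3,1)=* -> step gives (2,0)='*' but target has '.' -> reject
  (1,3)=. (2,3)=* (3,1)=. -> step gives (2,2)='*' but target has '.' -> reject
  (1,3)=. (2,3)=* (3,1)=* -> step gives (2,0)='*' but target has '.' -> reject
  (1,3)=* (2,3)=. (3,1)=. -> step gives (2,2)='*' but target has '.' -> reject
  (1,3)=* (2,3)=. (3,1)=* -> step gives (2,0)='*' but target has '.' -> reject
  (1,3)=* (2,3)=* (3,1)=. -> step gives (1,2)='*' but target has '.' -> reject
  (1,3)=* (2,3)=* (3,1)=* -> step gives (1,2)='*' but target has '.' -> reject
Unique solution: (1,3)=dead, (2,3)=dead, (3,1)=dead.
Check: live-neighbor counts of every cell in the completed generation 0:
11100
10111
22221
13222
13121
Applying B3/S23 to generation 0 with these counts gives:
.....
.....
.....
.*.*.
.*...
which matches the target exactly.

Answer: .....
.*...
....*
*..*.
*.*..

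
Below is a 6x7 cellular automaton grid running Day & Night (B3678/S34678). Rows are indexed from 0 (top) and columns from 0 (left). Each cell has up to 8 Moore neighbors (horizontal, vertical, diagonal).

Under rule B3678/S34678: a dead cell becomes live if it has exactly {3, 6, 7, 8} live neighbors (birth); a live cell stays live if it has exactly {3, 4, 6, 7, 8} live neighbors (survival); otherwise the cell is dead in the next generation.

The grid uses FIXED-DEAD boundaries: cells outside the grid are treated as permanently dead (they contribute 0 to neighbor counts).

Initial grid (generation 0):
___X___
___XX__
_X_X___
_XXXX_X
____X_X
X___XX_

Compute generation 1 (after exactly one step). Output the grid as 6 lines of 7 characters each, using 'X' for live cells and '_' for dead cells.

Simulating step by step:
Generation 0 (given above): 15 live cells
Generation 1: 13 live cells
(generation 1 grid is the final answer)

Answer: ____X__
___XX__
__X__X_
__XXX__
_XX_XX_
_____X_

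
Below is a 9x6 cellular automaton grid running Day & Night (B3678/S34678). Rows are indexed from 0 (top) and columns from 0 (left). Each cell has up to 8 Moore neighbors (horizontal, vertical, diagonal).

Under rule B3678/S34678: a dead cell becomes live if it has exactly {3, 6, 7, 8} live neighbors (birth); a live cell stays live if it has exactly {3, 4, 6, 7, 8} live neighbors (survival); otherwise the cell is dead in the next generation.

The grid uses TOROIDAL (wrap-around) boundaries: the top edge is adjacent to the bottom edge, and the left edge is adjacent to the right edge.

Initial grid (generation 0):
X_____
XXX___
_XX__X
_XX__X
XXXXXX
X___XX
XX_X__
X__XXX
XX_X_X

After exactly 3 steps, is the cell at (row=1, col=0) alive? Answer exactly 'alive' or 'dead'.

Simulating step by step:
Generation 0 (given above): 30 live cells
Generation 1: 27 live cells
_X____
X_X__X
XX_X__
XXX__X
X_XX_X
XX___X
_XXXXX
X__X__
_XX___
Generation 2: 28 live cells
_X____
X_X___
XX__X_
XX___X
XXX___
X_X_X_
XXXXXX
X_XX_X
XXX___
Generation 3: 23 live cells
______
X____X
__X___
XX___X
_XXX__
_X_XXX
_X_X_X
XXX___
X_XX_X

Cell (1,0) at generation 3: 1 -> alive

Answer: alive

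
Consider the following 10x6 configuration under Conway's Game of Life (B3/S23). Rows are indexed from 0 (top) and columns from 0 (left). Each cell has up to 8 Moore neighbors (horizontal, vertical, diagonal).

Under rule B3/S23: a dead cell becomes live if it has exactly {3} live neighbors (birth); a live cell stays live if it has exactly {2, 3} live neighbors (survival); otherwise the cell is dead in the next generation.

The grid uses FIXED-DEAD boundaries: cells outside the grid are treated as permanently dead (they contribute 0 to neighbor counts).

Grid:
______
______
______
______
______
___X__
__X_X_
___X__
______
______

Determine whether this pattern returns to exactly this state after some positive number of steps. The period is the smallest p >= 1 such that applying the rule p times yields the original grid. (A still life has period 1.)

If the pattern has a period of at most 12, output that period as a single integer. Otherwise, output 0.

Simulating and comparing each generation to the original:
Gen 0 (original, given above): 4 live cells
Gen 1: 4 live cells, MATCHES original -> period = 1

Answer: 1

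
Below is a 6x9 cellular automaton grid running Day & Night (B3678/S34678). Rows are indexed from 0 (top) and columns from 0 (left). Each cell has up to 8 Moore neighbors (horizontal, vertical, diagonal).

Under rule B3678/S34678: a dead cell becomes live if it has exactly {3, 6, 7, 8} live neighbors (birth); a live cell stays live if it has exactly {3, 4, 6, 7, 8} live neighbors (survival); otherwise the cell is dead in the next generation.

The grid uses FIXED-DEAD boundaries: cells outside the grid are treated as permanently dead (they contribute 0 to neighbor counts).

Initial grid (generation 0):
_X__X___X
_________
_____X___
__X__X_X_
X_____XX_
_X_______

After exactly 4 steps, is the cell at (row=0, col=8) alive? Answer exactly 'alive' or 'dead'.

Answer: dead

Derivation:
Simulating step by step:
Generation 0 (given above): 11 live cells
Generation 1: 3 live cells
_________
_________
______X__
_________
_X____X__
_________
Generation 2: 0 live cells
_________
_________
_________
_________
_________
_________
Generation 3: 0 live cells
_________
_________
_________
_________
_________
_________
Generation 4: 0 live cells
_________
_________
_________
_________
_________
_________

Cell (0,8) at generation 4: 0 -> dead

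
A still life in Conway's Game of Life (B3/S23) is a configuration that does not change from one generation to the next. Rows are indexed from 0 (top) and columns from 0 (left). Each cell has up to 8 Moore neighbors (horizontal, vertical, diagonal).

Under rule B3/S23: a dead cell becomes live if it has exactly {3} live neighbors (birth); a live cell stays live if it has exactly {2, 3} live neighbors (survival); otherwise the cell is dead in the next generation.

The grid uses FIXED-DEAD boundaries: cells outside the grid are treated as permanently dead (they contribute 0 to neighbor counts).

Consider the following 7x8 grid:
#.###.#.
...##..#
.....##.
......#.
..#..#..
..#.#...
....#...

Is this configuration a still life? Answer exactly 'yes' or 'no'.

Answer: no

Derivation:
Compute generation 1 and compare to generation 0 (given above):
Generation 1:
..#.##..
..#....#
....####
......#.
...#.#..
....##..
...#....
Cell (0,0) differs: gen0=1 vs gen1=0 -> NOT a still life.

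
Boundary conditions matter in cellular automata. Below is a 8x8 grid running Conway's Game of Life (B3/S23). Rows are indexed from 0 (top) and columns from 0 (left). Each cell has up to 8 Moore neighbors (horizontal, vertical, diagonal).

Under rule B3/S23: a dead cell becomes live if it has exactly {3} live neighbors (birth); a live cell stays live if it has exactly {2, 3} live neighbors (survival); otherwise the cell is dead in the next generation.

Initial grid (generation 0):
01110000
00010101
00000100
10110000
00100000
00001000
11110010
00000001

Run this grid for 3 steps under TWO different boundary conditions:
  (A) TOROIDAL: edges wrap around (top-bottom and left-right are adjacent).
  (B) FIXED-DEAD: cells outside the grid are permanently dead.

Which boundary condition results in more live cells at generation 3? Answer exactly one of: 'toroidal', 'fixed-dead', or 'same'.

Answer: toroidal

Derivation:
Under TOROIDAL boundary, generation 3:
00111011
01000010
00000000
00100000
00100000
00010000
11110001
10001010
Population = 18

Under FIXED-DEAD boundary, generation 3:
00011000
00100100
00000000
00100000
00100000
00011000
00011000
00000000
Population = 10

Comparison: toroidal=18, fixed-dead=10 -> toroidal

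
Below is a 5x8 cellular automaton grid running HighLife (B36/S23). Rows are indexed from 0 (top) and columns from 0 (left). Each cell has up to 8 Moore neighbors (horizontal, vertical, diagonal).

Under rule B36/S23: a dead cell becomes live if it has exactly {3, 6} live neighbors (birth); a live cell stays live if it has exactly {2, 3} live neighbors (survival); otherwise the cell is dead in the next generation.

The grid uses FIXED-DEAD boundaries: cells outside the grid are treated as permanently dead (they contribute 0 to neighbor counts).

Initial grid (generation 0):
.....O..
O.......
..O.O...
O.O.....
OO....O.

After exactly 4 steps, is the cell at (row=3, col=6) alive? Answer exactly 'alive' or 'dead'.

Answer: dead

Derivation:
Simulating step by step:
Generation 0 (given above): 9 live cells
Generation 1: 6 live cells
........
........
...O....
O.OO....
OO......
Generation 2: 8 live cells
........
........
..OO....
O.OO....
OOO.....
Generation 3: 8 live cells
........
........
.OOO....
OO......
O.OO....
Generation 4: 8 live cells
........
..O.....
OOO.....
O.O.....
O.O.....

Cell (3,6) at generation 4: 0 -> dead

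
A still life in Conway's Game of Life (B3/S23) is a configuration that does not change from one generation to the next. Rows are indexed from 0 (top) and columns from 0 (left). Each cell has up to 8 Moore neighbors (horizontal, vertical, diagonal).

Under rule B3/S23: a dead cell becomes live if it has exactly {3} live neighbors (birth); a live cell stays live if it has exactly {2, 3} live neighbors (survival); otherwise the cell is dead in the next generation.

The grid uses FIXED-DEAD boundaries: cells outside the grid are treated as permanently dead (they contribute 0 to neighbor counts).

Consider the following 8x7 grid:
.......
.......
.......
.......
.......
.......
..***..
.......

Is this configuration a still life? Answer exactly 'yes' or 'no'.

Answer: no

Derivation:
Compute generation 1 and compare to generation 0 (given above):
Generation 1:
.......
.......
.......
.......
.......
...*...
...*...
...*...
Cell (5,3) differs: gen0=0 vs gen1=1 -> NOT a still life.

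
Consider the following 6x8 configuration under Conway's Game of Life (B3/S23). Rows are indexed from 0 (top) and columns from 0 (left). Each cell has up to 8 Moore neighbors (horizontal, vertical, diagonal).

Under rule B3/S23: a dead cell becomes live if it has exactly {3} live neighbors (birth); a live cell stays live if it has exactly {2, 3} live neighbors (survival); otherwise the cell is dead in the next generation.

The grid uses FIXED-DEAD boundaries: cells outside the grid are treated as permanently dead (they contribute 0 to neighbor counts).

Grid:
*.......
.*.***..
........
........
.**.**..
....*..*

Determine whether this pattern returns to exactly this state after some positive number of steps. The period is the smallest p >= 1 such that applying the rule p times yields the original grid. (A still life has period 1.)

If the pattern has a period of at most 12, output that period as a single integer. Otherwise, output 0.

Simulating and comparing each generation to the original:
Gen 0 (original, given above): 11 live cells
Gen 1: 9 live cells, differs from original
Gen 2: 9 live cells, differs from original
Gen 3: 8 live cells, differs from original
Gen 4: 8 live cells, differs from original
Gen 5: 9 live cells, differs from original
Gen 6: 12 live cells, differs from original
Gen 7: 12 live cells, differs from original
Gen 8: 12 live cells, differs from original
Gen 9: 17 live cells, differs from original
Gen 10: 17 live cells, differs from original
Gen 11: 23 live cells, differs from original
Gen 12: 19 live cells, differs from original
No period found within 12 steps.

Answer: 0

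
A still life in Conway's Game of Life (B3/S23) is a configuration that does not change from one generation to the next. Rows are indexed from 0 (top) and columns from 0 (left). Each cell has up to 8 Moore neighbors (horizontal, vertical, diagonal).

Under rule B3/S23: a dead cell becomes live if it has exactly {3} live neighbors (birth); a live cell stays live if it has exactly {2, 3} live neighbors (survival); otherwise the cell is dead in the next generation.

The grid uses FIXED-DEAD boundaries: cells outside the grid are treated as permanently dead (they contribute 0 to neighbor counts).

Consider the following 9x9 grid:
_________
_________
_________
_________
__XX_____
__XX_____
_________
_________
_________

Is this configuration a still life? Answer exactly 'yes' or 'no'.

Compute generation 1 and compare to generation 0 (given above):
Generation 1:
_________
_________
_________
_________
__XX_____
__XX_____
_________
_________
_________
The grids are IDENTICAL -> still life.

Answer: yes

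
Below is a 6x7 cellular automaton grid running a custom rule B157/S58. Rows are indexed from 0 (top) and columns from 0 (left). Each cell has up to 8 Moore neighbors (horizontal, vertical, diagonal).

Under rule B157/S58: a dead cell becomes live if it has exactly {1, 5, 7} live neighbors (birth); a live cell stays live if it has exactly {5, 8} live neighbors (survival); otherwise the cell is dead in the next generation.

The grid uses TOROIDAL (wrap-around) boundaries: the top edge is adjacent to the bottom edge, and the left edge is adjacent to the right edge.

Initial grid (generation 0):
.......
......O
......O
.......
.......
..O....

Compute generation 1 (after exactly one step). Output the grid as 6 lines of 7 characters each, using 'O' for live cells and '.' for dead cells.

Answer: OOOO.OO
.......
.......
O....OO
.OOO...
.O.O...

Derivation:
Simulating step by step:
Generation 0 (given above): 3 live cells
Generation 1: 14 live cells
(generation 1 grid is the final answer)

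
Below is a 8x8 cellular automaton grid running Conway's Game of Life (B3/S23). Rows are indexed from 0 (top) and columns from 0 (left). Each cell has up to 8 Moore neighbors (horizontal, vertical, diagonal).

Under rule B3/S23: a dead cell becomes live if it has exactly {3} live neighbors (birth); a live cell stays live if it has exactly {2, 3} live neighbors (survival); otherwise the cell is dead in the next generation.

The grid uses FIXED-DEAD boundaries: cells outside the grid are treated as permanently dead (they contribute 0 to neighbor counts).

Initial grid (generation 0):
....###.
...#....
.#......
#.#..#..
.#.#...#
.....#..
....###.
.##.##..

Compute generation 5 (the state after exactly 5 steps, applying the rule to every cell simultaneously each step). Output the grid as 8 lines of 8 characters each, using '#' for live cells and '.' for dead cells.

Answer: ........
........
.#...#..
#.....#.
##.....#
.......#
....#.##
....##..

Derivation:
Simulating step by step:
Generation 0 (given above): 19 live cells
Generation 1: 18 live cells
....##..
....##..
.##.....
#.#.....
.##.#.#.
.....#..
...#..#.
...##.#.
Generation 2: 23 live cells
....##..
...###..
.###....
#.......
.###.#..
..#####.
...#..#.
...###..
Generation 3: 17 live cells
...#.#..
.....#..
.###....
#...#...
.#...##.
.#....#.
......#.
...###..
Generation 4: 20 live cells
....#...
...#....
.####...
#..###..
##...##.
......##
....#.#.
....##..
Generation 5: 13 live cells
(generation 5 grid is the final answer)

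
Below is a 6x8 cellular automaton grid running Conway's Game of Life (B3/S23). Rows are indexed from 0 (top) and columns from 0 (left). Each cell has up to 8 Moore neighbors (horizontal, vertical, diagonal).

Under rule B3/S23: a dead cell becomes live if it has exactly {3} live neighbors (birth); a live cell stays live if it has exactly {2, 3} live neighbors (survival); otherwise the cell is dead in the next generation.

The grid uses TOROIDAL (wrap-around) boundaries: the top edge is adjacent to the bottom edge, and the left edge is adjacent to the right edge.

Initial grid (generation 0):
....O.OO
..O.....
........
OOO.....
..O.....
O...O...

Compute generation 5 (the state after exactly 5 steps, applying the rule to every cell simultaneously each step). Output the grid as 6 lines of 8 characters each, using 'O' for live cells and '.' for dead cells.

Answer: ........
........
..O.....
OOOO....
.......O
O......O

Derivation:
Simulating step by step:
Generation 0 (given above): 10 live cells
Generation 1: 12 live cells
...O.O.O
........
..O.....
.OO.....
O.OO....
...O.O.O
Generation 2: 8 live cells
........
........
.OO.....
........
O..OO...
O..O...O
Generation 3: 11 live cells
........
........
........
.OOO....
O..OO..O
O..OO..O
Generation 4: 11 live cells
........
........
..O.....
OOOOO...
.......O
O..OO..O
Generation 5: 8 live cells
(generation 5 grid is the final answer)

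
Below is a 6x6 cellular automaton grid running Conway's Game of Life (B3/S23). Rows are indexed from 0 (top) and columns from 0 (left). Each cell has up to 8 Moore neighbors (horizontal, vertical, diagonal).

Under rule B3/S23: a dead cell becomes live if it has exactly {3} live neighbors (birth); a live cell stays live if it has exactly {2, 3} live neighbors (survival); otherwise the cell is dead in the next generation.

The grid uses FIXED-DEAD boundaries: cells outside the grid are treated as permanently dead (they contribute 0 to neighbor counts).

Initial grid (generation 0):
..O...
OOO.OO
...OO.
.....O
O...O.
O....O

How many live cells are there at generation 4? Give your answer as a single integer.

Answer: 10

Derivation:
Simulating step by step:
Generation 0 (given above): 13 live cells
Generation 1: 13 live cells
..OO..
.OO.OO
.OOO..
...O.O
....OO
......
Generation 2: 11 live cells
.OOOO.
....O.
.O...O
...O.O
....OO
......
Generation 3: 10 live cells
..OOO.
.O..OO
.....O
.....O
....OO
......
Generation 4: 10 live cells
..OOOO
..O..O
.....O
.....O
....OO
......
Population at generation 4: 10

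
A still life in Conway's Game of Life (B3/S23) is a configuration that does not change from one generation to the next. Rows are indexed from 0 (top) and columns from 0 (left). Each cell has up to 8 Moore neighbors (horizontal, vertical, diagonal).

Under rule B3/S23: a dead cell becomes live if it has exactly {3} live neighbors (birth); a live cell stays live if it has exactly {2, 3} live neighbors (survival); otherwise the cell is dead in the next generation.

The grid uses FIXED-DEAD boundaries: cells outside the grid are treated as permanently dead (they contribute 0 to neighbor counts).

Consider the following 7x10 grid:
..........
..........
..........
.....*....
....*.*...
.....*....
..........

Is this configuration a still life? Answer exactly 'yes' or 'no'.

Answer: yes

Derivation:
Compute generation 1 and compare to generation 0 (given above):
Generation 1:
..........
..........
..........
.....*....
....*.*...
.....*....
..........
The grids are IDENTICAL -> still life.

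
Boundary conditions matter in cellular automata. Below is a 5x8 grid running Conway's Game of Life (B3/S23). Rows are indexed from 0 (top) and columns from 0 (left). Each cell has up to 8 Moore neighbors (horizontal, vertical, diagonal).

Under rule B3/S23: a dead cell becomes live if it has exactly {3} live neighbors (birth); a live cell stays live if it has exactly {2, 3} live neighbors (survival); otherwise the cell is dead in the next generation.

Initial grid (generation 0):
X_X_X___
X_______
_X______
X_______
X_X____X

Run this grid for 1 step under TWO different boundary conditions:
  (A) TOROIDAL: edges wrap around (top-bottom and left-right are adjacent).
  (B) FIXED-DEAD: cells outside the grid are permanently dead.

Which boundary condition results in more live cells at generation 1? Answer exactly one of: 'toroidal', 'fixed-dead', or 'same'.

Under TOROIDAL boundary, generation 1:
X__X____
X_______
XX______
X______X
X__X___X
Population = 10

Under FIXED-DEAD boundary, generation 1:
_X______
X_______
XX______
X_______
_X______
Population = 6

Comparison: toroidal=10, fixed-dead=6 -> toroidal

Answer: toroidal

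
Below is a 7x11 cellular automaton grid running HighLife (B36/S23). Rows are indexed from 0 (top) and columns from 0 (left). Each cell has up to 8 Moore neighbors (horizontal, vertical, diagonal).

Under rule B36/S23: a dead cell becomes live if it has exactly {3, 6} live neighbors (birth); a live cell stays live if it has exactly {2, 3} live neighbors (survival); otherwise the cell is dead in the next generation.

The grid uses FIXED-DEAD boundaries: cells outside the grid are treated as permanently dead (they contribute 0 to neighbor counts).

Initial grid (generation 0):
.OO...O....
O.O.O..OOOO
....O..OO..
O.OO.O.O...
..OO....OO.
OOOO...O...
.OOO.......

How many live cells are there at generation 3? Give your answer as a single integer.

Simulating step by step:
Generation 0 (given above): 30 live cells
Generation 1: 28 live cells
.OOO...OOO.
..O..OO..O.
..O.OO.....
.OO...OO.O.
OO....OOO..
O...O...O..
O..O.......
Generation 2: 25 live cells
.OOO..OOOO.
.....OOO.O.
..O.O..OO..
O.OO.......
O.O..OO..O.
O.......O..
...........
Generation 3: 23 live cells
..O..O...O.
.O..OO...O.
.OO.OO.OO..
..O.OOOOO..
O.OO.......
.O.........
...........
Population at generation 3: 23

Answer: 23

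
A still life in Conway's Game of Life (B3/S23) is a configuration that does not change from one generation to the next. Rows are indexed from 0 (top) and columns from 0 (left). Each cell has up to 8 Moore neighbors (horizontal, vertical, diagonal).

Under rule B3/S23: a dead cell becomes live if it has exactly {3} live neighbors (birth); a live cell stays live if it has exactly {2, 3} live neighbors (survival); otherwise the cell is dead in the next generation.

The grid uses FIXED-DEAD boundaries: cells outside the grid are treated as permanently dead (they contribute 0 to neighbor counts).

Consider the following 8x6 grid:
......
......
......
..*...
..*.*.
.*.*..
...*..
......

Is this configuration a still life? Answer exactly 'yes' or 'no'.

Answer: no

Derivation:
Compute generation 1 and compare to generation 0 (given above):
Generation 1:
......
......
......
...*..
.**...
...**.
..*...
......
Cell (3,2) differs: gen0=1 vs gen1=0 -> NOT a still life.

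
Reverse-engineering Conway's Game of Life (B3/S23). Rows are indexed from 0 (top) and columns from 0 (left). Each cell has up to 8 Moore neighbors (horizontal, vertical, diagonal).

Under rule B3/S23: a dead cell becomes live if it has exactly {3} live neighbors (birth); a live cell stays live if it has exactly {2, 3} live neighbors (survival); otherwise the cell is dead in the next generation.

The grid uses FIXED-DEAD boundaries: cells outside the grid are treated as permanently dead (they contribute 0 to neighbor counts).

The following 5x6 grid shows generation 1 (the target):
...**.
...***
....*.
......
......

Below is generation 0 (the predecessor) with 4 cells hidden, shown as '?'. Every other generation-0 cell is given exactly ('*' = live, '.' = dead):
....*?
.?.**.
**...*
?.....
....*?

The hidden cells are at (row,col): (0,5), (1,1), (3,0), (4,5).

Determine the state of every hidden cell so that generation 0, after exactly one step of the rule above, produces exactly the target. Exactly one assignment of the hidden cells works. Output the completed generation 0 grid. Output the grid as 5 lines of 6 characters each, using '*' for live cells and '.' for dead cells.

Answer: ....*.
...**.
**...*
......
....*.

Derivation:
Hidden generation-0 cells (in order): (0,5), (1,1), (3,0), (4,5).
A hidden cell only influences target cells in its own 3x3 neighborhood. Try each of the 2^4 = 16 assignments, step the completed generation 0 forward once under B3/S23, and compare with the target:
  (0,5)=. (1,1)=. (3,0)=. (4,5)=. -> step reproduces the target at every cell -> ACCEPT
  (0,5)=. (1,1)=. (3,0)=. (4,5)=* -> step gives (3,4)='*' but target has '.' -> reject
  (0,5)=. (1,1)=. (3,0)=* (4,5)=. -> step gives (2,0)='*' but target has '.' -> reject
  (0,5)=. (1,1)=. (3,0)=* (4,5)=* -> step gives (2,0)='*' but target has '.' -> reject
  (0,5)=. (1,1)=* (3,0)=. (4,5)=. -> step gives (1,0)='*' but target has '.' -> reject
  (0,5)=. (1,1)=* (3,0)=. (4,5)=* -> step gives (1,0)='*' but target has '.' -> reject
  (0,5)=. (1,1)=* (3,0)=* (4,5)=. -> step gives (1,0)='*' but target has '.' -> reject
  (0,5)=. (1,1)=* (3,0)=* (4,5)=* -> step gives (1,0)='*' but target has '.' -> reject
  (0,5)=* (1,1)=. (3,0)=. (4,5)=. -> step gives (0,5)='*' but target has '.' -> reject
  (0,5)=* (1,1)=. (3,0)=. (4,5)=* -> step gives (0,5)='*' but target has '.' -> reject
  (0,5)=* (1,1)=. (3,0)=* (4,5)=. -> step gives (0,5)='*' but target has '.' -> reject
  (0,5)=* (1,1)=. (3,0)=* (4,5)=* -> step gives (0,5)='*' but target has '.' -> reject
  (0,5)=* (1,1)=* (3,0)=. (4,5)=. -> step gives (0,5)='*' but target has '.' -> reject
  (0,5)=* (1,1)=* (3,0)=. (4,5)=* -> step gives (0,5)='*' but target has '.' -> reject
  (0,5)=* (1,1)=* (3,0)=* (4,5)=. -> step gives (0,5)='*' but target has '.' -> reject
  (0,5)=* (1,1)=* (3,0)=* (4,5)=* -> step gives (0,5)='*' but target has '.' -> reject
Unique solution: (0,5)=dead, (1,1)=dead, (3,0)=dead, (4,5)=dead.
Check: live-neighbor counts of every cell in the completed generation 0:
001322
222233
112231
221122
000101
Applying B3/S23 to generation 0 with these counts gives:
...**.
...***
....*.
......
......
which matches the target exactly.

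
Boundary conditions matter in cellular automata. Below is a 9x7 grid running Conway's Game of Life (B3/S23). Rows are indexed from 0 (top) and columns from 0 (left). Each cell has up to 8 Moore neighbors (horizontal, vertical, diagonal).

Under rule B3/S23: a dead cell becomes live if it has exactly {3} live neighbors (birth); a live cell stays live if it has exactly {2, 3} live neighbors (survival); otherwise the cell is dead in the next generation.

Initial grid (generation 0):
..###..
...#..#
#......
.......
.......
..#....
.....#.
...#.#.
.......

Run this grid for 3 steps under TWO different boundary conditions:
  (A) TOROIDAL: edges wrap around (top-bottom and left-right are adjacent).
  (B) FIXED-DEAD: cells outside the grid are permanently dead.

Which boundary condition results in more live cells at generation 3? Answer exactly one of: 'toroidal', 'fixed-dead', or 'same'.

Answer: toroidal

Derivation:
Under TOROIDAL boundary, generation 3:
.##.##.
..#.#..
...#...
.......
.......
.......
.......
...#...
..#.#..
Population = 10

Under FIXED-DEAD boundary, generation 3:
.......
..#.#..
...#...
.......
.......
.......
.......
.......
.......
Population = 3

Comparison: toroidal=10, fixed-dead=3 -> toroidal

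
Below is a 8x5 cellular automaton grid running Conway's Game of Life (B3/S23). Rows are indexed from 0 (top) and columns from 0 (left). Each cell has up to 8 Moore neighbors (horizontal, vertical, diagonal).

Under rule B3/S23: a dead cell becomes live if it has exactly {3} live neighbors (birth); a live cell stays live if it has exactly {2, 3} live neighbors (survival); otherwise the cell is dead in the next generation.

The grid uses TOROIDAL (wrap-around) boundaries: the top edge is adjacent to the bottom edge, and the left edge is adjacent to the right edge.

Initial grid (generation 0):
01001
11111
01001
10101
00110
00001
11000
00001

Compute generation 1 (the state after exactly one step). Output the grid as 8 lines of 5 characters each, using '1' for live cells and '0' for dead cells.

Answer: 01000
00000
00000
10101
11100
11111
10001
01001

Derivation:
Simulating step by step:
Generation 0 (given above): 18 live cells
Generation 1: 16 live cells
(generation 1 grid is the final answer)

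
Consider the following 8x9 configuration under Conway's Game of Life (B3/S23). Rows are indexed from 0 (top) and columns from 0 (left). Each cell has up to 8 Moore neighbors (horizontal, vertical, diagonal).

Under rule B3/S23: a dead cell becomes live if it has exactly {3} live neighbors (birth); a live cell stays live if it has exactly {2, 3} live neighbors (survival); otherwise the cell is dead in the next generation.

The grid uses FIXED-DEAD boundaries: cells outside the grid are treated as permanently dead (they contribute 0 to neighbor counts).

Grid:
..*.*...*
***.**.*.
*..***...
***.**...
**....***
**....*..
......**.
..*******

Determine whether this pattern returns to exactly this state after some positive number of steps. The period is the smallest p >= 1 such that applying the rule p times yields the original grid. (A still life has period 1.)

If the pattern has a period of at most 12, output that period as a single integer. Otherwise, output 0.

Simulating and comparing each generation to the original:
Gen 0 (original, given above): 35 live cells
Gen 1: 23 live cells, differs from original
Gen 2: 25 live cells, differs from original
Gen 3: 18 live cells, differs from original
Gen 4: 16 live cells, differs from original
Gen 5: 13 live cells, differs from original
Gen 6: 14 live cells, differs from original
Gen 7: 12 live cells, differs from original
Gen 8: 18 live cells, differs from original
Gen 9: 11 live cells, differs from original
Gen 10: 10 live cells, differs from original
Gen 11: 12 live cells, differs from original
Gen 12: 14 live cells, differs from original
No period found within 12 steps.

Answer: 0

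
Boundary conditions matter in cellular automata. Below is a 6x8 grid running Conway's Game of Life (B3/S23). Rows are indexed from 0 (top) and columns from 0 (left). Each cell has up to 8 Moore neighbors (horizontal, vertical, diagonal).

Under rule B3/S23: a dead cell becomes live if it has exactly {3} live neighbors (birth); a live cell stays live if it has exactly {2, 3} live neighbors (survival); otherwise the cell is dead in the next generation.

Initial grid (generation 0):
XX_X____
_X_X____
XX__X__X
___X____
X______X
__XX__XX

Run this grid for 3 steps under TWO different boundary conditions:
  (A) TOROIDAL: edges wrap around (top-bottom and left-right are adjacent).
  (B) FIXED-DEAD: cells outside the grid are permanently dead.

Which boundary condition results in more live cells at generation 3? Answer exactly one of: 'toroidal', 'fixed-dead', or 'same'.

Under TOROIDAL boundary, generation 3:
X___X___
__X__X__
X__XXX__
_XX_XX__
____X_XX
_X__X___
Population = 17

Under FIXED-DEAD boundary, generation 3:
________
__XXX___
XXX__X__
X___XX__
_X___XXX
______XX
Population = 16

Comparison: toroidal=17, fixed-dead=16 -> toroidal

Answer: toroidal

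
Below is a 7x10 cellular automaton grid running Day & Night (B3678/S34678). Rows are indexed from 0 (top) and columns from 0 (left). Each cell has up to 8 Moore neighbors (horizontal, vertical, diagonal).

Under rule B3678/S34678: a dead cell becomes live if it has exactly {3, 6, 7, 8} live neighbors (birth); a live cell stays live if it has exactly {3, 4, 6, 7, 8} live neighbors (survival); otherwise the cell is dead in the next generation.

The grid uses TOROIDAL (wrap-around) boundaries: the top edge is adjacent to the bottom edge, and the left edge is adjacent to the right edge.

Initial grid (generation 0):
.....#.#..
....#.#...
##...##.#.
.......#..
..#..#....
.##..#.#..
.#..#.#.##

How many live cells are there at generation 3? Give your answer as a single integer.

Simulating step by step:
Generation 0 (given above): 21 live cells
Generation 1: 21 live cells
....##.##.
......#...
.....##...
.#...#....
.#........
######..#.
#.#...#.#.
Generation 2: 18 live cells
.....#.#.#
....#.#...
.....##...
......#...
.#.#.#....
#.##...#..
..#...#.#.
Generation 3: 21 live cells
.....#.##.
......##..
.....###..
....#.#...
....#.#...
..###.#...
.#.#..#.##
Population at generation 3: 21

Answer: 21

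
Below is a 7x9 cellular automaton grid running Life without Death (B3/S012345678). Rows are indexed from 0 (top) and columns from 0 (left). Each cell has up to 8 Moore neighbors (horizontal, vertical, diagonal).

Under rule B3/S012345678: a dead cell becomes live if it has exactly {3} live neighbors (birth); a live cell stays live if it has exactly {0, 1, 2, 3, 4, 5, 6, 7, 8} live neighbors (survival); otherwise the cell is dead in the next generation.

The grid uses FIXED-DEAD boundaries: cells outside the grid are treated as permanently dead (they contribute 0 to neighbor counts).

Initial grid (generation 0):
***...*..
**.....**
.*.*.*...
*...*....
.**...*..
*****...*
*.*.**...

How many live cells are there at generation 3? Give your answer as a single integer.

Simulating step by step:
Generation 0 (given above): 26 live cells
Generation 1: 34 live cells
***...**.
**....***
.*****...
*..***...
.**.***..
*****...*
*.*.**...
Generation 2: 38 live cells
***...***
**..*.***
.*****.*.
*..***...
.**.***..
*****.*.*
*.*.**...
Generation 3: 42 live cells
***..****
**..*.***
.*****.**
*..***...
.**.****.
*****.***
*.*.**...
Population at generation 3: 42

Answer: 42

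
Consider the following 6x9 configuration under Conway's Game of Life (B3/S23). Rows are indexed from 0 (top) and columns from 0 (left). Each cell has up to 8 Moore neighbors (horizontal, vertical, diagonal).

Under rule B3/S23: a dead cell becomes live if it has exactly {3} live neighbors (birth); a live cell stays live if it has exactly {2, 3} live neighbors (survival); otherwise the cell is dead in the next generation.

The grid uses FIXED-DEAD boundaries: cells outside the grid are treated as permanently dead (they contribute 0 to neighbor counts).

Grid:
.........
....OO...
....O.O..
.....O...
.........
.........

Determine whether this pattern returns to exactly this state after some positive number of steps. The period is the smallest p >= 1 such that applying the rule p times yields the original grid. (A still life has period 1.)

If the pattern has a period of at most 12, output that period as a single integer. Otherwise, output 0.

Answer: 1

Derivation:
Simulating and comparing each generation to the original:
Gen 0 (original, given above): 5 live cells
Gen 1: 5 live cells, MATCHES original -> period = 1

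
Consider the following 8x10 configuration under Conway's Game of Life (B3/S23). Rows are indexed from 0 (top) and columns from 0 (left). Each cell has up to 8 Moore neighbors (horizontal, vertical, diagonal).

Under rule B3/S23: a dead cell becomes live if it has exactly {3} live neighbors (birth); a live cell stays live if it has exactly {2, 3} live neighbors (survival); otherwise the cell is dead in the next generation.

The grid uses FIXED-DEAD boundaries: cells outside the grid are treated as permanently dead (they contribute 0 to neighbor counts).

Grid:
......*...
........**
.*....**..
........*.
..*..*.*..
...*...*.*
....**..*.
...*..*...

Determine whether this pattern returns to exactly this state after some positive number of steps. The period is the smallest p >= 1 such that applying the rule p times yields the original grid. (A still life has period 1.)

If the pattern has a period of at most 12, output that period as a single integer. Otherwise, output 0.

Answer: 0

Derivation:
Simulating and comparing each generation to the original:
Gen 0 (original, given above): 18 live cells
Gen 1: 18 live cells, differs from original
Gen 2: 15 live cells, differs from original
Gen 3: 16 live cells, differs from original
Gen 4: 20 live cells, differs from original
Gen 5: 17 live cells, differs from original
Gen 6: 16 live cells, differs from original
Gen 7: 14 live cells, differs from original
Gen 8: 15 live cells, differs from original
Gen 9: 14 live cells, differs from original
Gen 10: 15 live cells, differs from original
Gen 11: 11 live cells, differs from original
Gen 12: 12 live cells, differs from original
No period found within 12 steps.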